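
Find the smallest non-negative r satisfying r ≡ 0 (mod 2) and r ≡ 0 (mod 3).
M = 2 × 3 = 6. M₁ = 3, y₁ ≡ 1 (mod 2). M₂ = 2, y₂ ≡ 2 (mod 3). r = 0×3×1 + 0×2×2 ≡ 0 (mod 6)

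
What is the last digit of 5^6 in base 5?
5 ≡ 0 (mod 5). 6 = 4 + 2 (binary 110). Repeated squaring mod 5: 0^1 ≡ 0; 0^2 ≡ 0² = 0 ≡ 0; 0^4 ≡ 0² = 0 ≡ 0. Multiply: 5^6 ≡ 0^4 × 0^2 ≡ 0 × 0 (mod 5): 0 × 0 = 0 ≡ 0. So 5^6 ≡ 0 (mod 5).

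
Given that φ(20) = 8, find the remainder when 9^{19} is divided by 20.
By Euler: 9^{8} ≡ 1 (mod 20) since gcd(9, 20) = 1. 19 = 2×8 + 3. So 9^{19} ≡ 9^{3} ≡ 9 (mod 20)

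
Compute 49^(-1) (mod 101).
33

Using Extended Euclidean Algorithm:
gcd(49, 101) = 1
Bezout coefficients: 49 × 33 + 101 × -16 = 1
So 49 × 33 ≡ 1 (mod 101)
The inverse is 33 mod 101 = 33
Verification: 49 × 33 = 1617 = 16 × 101 + 1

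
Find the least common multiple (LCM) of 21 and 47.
987

First find GCD(21, 47) using the Euclidean algorithm:
21 = 0 × 47 + 21
47 = 2 × 21 + 5
21 = 4 × 5 + 1
5 = 5 × 1 + 0
GCD(21, 47) = 1

LCM formula: LCM(a, b) = (a × b) / GCD(a, b)
LCM(21, 47) = (21 × 47) / 1
LCM(21, 47) = 987 / 1
LCM(21, 47) = 987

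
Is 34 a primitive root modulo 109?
No

To verify, check if 34^(108/q) ≢ 1 (mod 109) for each prime divisor q of 108
Divisors of 108 = 108: [1, 2, 3, 4, 6, 9, 12, 18, 27, 36, 54, 108]
  34^(108/2) = 34^54 ≡ 1 (mod 109)
  34^(108/3) = 34^36 ≡ 1 (mod 109)
Conclusion: 34 is not a primitive root modulo 109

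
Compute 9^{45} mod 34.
25

Using successive squaring:
Binary expansion of 45: 101101
Powers of 9 mod 34 (each is the square of the previous):
  9^1 ≡ 9 (mod 34)
  9^2 ≡ 9² = 81 ≡ 13 (mod 34)
  9^4 ≡ 13² = 169 ≡ 33 (mod 34)
  9^8 ≡ 33² = 1089 ≡ 1 (mod 34)
  9^16 ≡ 1² = 1 ≡ 1 (mod 34)
  9^32 ≡ 1² = 1 ≡ 1 (mod 34)
45 = 32 + 8 + 4 + 1, so 9^45 = 9^32 × 9^8 × 9^4 × 9^1 ≡ 1 × 1 × 33 × 9 (mod 34)
Multiplying step by step:
  1 × 1 = 1 ≡ 1 (mod 34)
  1 × 33 = 33 ≡ 33 (mod 34)
  33 × 9 = 297 ≡ 25 (mod 34)
Result: 9^45 ≡ 25 (mod 34)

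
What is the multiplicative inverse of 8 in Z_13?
8^(-1) ≡ 5 (mod 13). Verification: 8 × 5 = 40 ≡ 1 (mod 13)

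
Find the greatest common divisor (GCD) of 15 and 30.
15

Using the Euclidean algorithm:
15 = 0 × 30 + 15
30 = 2 × 15 + 0

GCD(15, 30) = 15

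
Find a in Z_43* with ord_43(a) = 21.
9 has order 21 mod 43 since 9^{21} ≡ 1 (mod 43) and no smaller power works.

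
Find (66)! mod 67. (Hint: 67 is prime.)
By Wilson's theorem, (66)! ≡ -1 ≡ 66 (mod 67)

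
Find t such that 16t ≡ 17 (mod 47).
4

Since gcd(16, 47) = 1 divides 17, a solution exists.
Multiply both sides by the inverse of 16 mod 47:
  16^(-1) mod 47 = 3
  x ≡ 3 × 17 ≡ 51 ≡ 4 (mod 47)
Verification: 16 × 4 = 64 = 1 × 47 + 17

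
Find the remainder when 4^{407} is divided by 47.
By Fermat: 4^{46} ≡ 1 (mod 47). 407 = 8×46 + 39. So 4^{407} ≡ 4^{39} ≡ 42 (mod 47)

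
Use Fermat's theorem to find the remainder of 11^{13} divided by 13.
11

By Fermat's Little Theorem, a^(p-1) ≡ 1 (mod p) for prime p and gcd(a, p) = 1
Here p = 13, so 11^12 ≡ 1 (mod 13)
We can reduce the exponent: 13 mod 12 = 1
So 11^13 ≡ 11^1 (mod 13)
Computing: 11^1 mod 13 = 11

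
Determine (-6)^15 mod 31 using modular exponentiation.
Using repeated squaring. (-6) ≡ 25 (mod 31). 15 = 8 + 4 + 2 + 1 (binary 1111). Repeated squaring mod 31: 25^1 ≡ 25; 25^2 ≡ 25² = 625 ≡ 5; 25^4 ≡ 5² = 25 ≡ 25; 25^8 ≡ 25² = 625 ≡ 5. Multiply: (-6)^15 ≡ 25^8 × 25^4 × 25^2 × 25^1 ≡ 5 × 25 × 5 × 25 (mod 31): 5 × 25 = 125 ≡ 1; 1 × 5 = 5 ≡ 5; 5 × 25 = 125 ≡ 1. So (-6)^15 ≡ 1 (mod 31).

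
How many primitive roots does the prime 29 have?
Number of primitive roots mod 29 = φ(28) = 12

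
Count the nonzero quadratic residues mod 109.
For prime 109, there are (p-1)/2 = (109-1)/2 = 54 quadratic residues (excluding 0).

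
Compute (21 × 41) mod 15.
6

(21 × 41) = 861
861 mod 15 = 6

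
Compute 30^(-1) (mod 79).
29

Using Extended Euclidean Algorithm:
gcd(30, 79) = 1
Bezout coefficients: 30 × 29 + 79 × -11 = 1
So 30 × 29 ≡ 1 (mod 79)
The inverse is 29 mod 79 = 29
Verification: 30 × 29 = 870 = 11 × 79 + 1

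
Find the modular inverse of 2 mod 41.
2^(-1) ≡ 21 (mod 41). Verification: 2 × 21 = 42 ≡ 1 (mod 41)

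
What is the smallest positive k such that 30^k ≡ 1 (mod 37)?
Powers of 30 mod 37: 30^1≡30, 30^2≡12, 30^3≡27, 30^4≡33, 30^5≡28, 30^6≡26, 30^7≡3, 30^8≡16, 30^9≡36, 30^10≡7, 30^11≡25, 30^12≡10, 30^13≡4, 30^14≡9, 30^15≡11, 30^16≡34, 30^17≡21, 30^18≡1. Order = 18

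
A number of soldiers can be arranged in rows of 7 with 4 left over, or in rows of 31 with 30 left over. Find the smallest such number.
M = 7 × 31 = 217. M₁ = 31, y₁ ≡ 5 (mod 7). M₂ = 7, y₂ ≡ 9 (mod 31). x = 4×31×5 + 30×7×9 ≡ 123 (mod 217). The smallest positive such number is 123.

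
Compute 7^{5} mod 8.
7

Using successive squaring:
Binary expansion of 5: 101
Powers of 7 mod 8 (each is the square of the previous):
  7^1 ≡ 7 (mod 8)
  7^2 ≡ 7² = 49 ≡ 1 (mod 8)
  7^4 ≡ 1² = 1 ≡ 1 (mod 8)
5 = 4 + 1, so 7^5 = 7^4 × 7^1 ≡ 1 × 7 (mod 8)
Multiplying step by step:
  1 × 7 = 7 ≡ 7 (mod 8)
Result: 7^5 ≡ 7 (mod 8)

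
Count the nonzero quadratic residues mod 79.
For prime 79, there are (p-1)/2 = (79-1)/2 = 39 quadratic residues (excluding 0).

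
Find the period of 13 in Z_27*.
Powers of 13 mod 27: 13^1≡13, 13^2≡7, 13^3≡10, 13^4≡22, 13^5≡16, 13^6≡19, 13^7≡4, 13^8≡25, 13^9≡1. Order = 9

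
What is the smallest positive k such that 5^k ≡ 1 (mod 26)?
Powers of 5 mod 26: 5^1≡5, 5^2≡25, 5^3≡21, 5^4≡1. Order = 4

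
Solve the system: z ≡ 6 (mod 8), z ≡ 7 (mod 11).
M = 8 × 11 = 88. M₁ = 11, y₁ ≡ 3 (mod 8). M₂ = 8, y₂ ≡ 7 (mod 11). z = 6×11×3 + 7×8×7 ≡ 62 (mod 88)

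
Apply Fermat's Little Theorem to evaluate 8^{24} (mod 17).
1

By Fermat's Little Theorem, a^(p-1) ≡ 1 (mod p) for prime p and gcd(a, p) = 1
Here p = 17, so 8^16 ≡ 1 (mod 17)
We can reduce the exponent: 24 mod 16 = 8
So 8^24 ≡ 8^8 (mod 17)
Computing: 8^8 mod 17 = 1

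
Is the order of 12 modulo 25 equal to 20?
Yes, ord_25(12) = 20.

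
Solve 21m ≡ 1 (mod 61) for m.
21^(-1) ≡ 32 (mod 61). Verification: 21 × 32 = 672 ≡ 1 (mod 61)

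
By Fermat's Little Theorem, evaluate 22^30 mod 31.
By Fermat's Little Theorem, 22^{30} ≡ 1 (mod 31) since 31 is prime and gcd(22, 31) = 1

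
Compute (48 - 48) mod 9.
0

(48 - 48) = 0
0 mod 9 = 0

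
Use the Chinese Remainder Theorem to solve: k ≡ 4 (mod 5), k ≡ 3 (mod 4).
M = 5 × 4 = 20. M₁ = 4, y₁ ≡ 4 (mod 5). M₂ = 5, y₂ ≡ 1 (mod 4). k = 4×4×4 + 3×5×1 ≡ 19 (mod 20)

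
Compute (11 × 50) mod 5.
0

(11 × 50) = 550
550 mod 5 = 0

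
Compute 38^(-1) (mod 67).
38^(-1) ≡ 30 (mod 67). Verification: 38 × 30 = 1140 ≡ 1 (mod 67)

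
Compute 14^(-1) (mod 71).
66

Using Extended Euclidean Algorithm:
gcd(14, 71) = 1
Bezout coefficients: 14 × -5 + 71 × 1 = 1
So 14 × -5 ≡ 1 (mod 71)
The inverse is -5 mod 71 = 66
Verification: 14 × 66 = 924 = 13 × 71 + 1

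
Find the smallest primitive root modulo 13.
2

A primitive root g modulo p has order p-1 = 12
Prime divisors of 12: [2, 3]
g is a primitive root iff g^(12/q) ≢ 1 (mod 13) for each prime divisor q
Testing small values:
  g = 2: 2^6 ≡ 12, 2^4 ≡ 3 (mod 13) → none is 1, primitive root!
The smallest primitive root is 2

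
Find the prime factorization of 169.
13^2

Divide by primes starting from smallest:
169 ÷ 13 = 13
13 ÷ 13 = 1

169 = 13^2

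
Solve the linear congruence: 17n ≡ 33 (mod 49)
25

Since gcd(17, 49) = 1 divides 33, a solution exists.
Multiply both sides by the inverse of 17 mod 49:
  17^(-1) mod 49 = 26
  x ≡ 26 × 33 ≡ 858 ≡ 25 (mod 49)
Verification: 17 × 25 = 425 = 8 × 49 + 33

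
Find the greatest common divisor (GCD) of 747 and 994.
1

Using the Euclidean algorithm:
747 = 0 × 994 + 747
994 = 1 × 747 + 247
747 = 3 × 247 + 6
247 = 41 × 6 + 1
6 = 6 × 1 + 0

GCD(747, 994) = 1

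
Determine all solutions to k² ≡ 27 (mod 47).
The square roots of 27 mod 47 are 36 and 11. Verify: 36² = 1296 ≡ 27 (mod 47)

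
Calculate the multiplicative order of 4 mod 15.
Powers of 4 mod 15: 4^1≡4, 4^2≡1. Order = 2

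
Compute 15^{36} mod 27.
0

Using successive squaring:
Binary expansion of 36: 100100
Powers of 15 mod 27 (each is the square of the previous):
  15^1 ≡ 15 (mod 27)
  15^2 ≡ 15² = 225 ≡ 9 (mod 27)
  15^4 ≡ 9² = 81 ≡ 0 (mod 27)
  15^8 ≡ 0² = 0 ≡ 0 (mod 27)
  15^16 ≡ 0² = 0 ≡ 0 (mod 27)
  15^32 ≡ 0² = 0 ≡ 0 (mod 27)
36 = 32 + 4, so 15^36 = 15^32 × 15^4 ≡ 0 × 0 (mod 27)
Multiplying step by step:
  0 × 0 = 0 ≡ 0 (mod 27)
Result: 15^36 ≡ 0 (mod 27)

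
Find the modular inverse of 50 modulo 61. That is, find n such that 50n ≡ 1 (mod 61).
11

Using Extended Euclidean Algorithm:
gcd(50, 61) = 1
Bezout coefficients: 50 × 11 + 61 × -9 = 1
So 50 × 11 ≡ 1 (mod 61)
The inverse is 11 mod 61 = 11
Verification: 50 × 11 = 550 = 9 × 61 + 1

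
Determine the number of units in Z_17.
16

Prime factorization: 17 = 17
Using the formula φ(n) = n × Π(1 - 1/p) for each prime factor p:
φ(17) = 17 × (1 - 1/17)
φ(17) = 16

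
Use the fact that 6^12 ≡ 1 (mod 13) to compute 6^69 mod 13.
By Fermat: 6^{12} ≡ 1 (mod 13). 69 = 5×12 + 9. So 6^{69} ≡ 6^{9} ≡ 5 (mod 13)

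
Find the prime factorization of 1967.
7 × 281

Divide by primes starting from smallest:
1967 ÷ 7 = 281
281 ÷ 281 = 1

1967 = 7 × 281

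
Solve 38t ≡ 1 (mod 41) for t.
38^(-1) ≡ 27 (mod 41). Verification: 38 × 27 = 1026 ≡ 1 (mod 41)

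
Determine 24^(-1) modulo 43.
24^(-1) ≡ 9 (mod 43). Verification: 24 × 9 = 216 ≡ 1 (mod 43)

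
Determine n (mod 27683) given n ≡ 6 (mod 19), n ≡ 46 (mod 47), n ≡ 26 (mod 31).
12736

Using the Chinese Remainder Theorem:
M = product of moduli = 27683
For equation 1: M_1 = 1457, 1457 ≡ 13 (mod 19), inverse of 1457 mod 19 is 3 (check: 13 × 3 = 39 ≡ 1 (mod 19))
For equation 2: M_2 = 589, 589 ≡ 25 (mod 47), inverse of 589 mod 47 is 32 (check: 25 × 32 = 800 ≡ 1 (mod 47))
For equation 3: M_3 = 893, 893 ≡ 25 (mod 31), inverse of 893 mod 31 is 5 (check: 25 × 5 = 125 ≡ 1 (mod 31))
Combine: n ≡ Σ r_i×M_i×(M_i⁻¹ mod m_i) = 6×1457×3 + 46×589×32 + 26×893×5 = 26226 + 867008 + 116090 = 1009324
1009324 mod 27683 = 12736
n ≡ 12736 (mod 27683)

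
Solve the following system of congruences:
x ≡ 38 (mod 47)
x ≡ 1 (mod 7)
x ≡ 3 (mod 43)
12258

Using the Chinese Remainder Theorem:
M = product of moduli = 14147
For equation 1: M_1 = 301, 301 ≡ 19 (mod 47), inverse of 301 mod 47 is 5 (check: 19 × 5 = 95 ≡ 1 (mod 47))
For equation 2: M_2 = 2021, 2021 ≡ 5 (mod 7), inverse of 2021 mod 7 is 3 (check: 5 × 3 = 15 ≡ 1 (mod 7))
For equation 3: M_3 = 329, 329 ≡ 28 (mod 43), inverse of 329 mod 43 is 20 (check: 28 × 20 = 560 ≡ 1 (mod 43))
Combine: x ≡ Σ r_i×M_i×(M_i⁻¹ mod m_i) = 38×301×5 + 1×2021×3 + 3×329×20 = 57190 + 6063 + 19740 = 82993
82993 mod 14147 = 12258
x ≡ 12258 (mod 14147)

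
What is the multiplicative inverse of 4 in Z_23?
4^(-1) ≡ 6 (mod 23). Verification: 4 × 6 = 24 ≡ 1 (mod 23)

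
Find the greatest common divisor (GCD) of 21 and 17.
1

Using the Euclidean algorithm:
21 = 1 × 17 + 4
17 = 4 × 4 + 1
4 = 4 × 1 + 0

GCD(21, 17) = 1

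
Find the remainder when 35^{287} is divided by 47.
By Fermat: 35^{46} ≡ 1 (mod 47). 287 = 6×46 + 11. So 35^{287} ≡ 35^{11} ≡ 45 (mod 47)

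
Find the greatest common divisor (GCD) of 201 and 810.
3

Using the Euclidean algorithm:
201 = 0 × 810 + 201
810 = 4 × 201 + 6
201 = 33 × 6 + 3
6 = 2 × 3 + 0

GCD(201, 810) = 3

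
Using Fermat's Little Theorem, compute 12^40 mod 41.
By Fermat's Little Theorem, 12^{40} ≡ 1 (mod 41) since 41 is prime and gcd(12, 41) = 1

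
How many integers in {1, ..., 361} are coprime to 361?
342

Prime factorization: 361 = 19^2
Using the formula φ(n) = n × Π(1 - 1/p) for each prime factor p:
φ(361) = 361 × (1 - 1/19)
φ(361) = 342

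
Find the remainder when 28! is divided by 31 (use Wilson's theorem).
(30)! = (28)! × (29) × (30) ≡ -1 (mod 31). So (28)! ≡ -1 × [(30)(29)]^(-1) ≡ 15 (mod 31)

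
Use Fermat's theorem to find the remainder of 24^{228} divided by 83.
75

By Fermat's Little Theorem, a^(p-1) ≡ 1 (mod p) for prime p and gcd(a, p) = 1
Here p = 83, so 24^82 ≡ 1 (mod 83)
We can reduce the exponent: 228 mod 82 = 64
So 24^228 ≡ 24^64 (mod 83)
Computing: 24^64 mod 83 = 75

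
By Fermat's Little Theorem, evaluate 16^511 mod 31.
By Fermat: 16^{30} ≡ 1 (mod 31). 511 ≡ 1 (mod 30). So 16^{511} ≡ 16^{1} ≡ 16 (mod 31)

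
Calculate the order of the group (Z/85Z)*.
64

Prime factorization: 85 = 5 × 17
Using the formula φ(n) = n × Π(1 - 1/p) for each prime factor p:
φ(85) = 85 × (1 - 1/5) × (1 - 1/17)
φ(85) = 64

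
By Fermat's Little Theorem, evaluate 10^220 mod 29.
By Fermat: 10^{28} ≡ 1 (mod 29). 220 = 7×28 + 24. So 10^{220} ≡ 10^{24} ≡ 23 (mod 29)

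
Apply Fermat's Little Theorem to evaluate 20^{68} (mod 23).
9

By Fermat's Little Theorem, a^(p-1) ≡ 1 (mod p) for prime p and gcd(a, p) = 1
Here p = 23, so 20^22 ≡ 1 (mod 23)
We can reduce the exponent: 68 mod 22 = 2
So 20^68 ≡ 20^2 (mod 23)
Computing: 20^2 mod 23 = 9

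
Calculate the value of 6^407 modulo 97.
Using Fermat: 6^{96} ≡ 1 (mod 97). 407 ≡ 23 (mod 96). So 6^{407} ≡ 6^{23} ≡ 81 (mod 97)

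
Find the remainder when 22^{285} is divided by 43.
By Fermat: 22^{42} ≡ 1 (mod 43). 285 = 6×42 + 33. So 22^{285} ≡ 22^{33} ≡ 39 (mod 43)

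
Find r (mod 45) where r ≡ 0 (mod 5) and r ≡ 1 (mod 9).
M = 5 × 9 = 45. M₁ = 9, y₁ ≡ 4 (mod 5). M₂ = 5, y₂ ≡ 2 (mod 9). r = 0×9×4 + 1×5×2 ≡ 10 (mod 45)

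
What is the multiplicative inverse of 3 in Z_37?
25

Using Extended Euclidean Algorithm:
gcd(3, 37) = 1
Bezout coefficients: 3 × -12 + 37 × 1 = 1
So 3 × -12 ≡ 1 (mod 37)
The inverse is -12 mod 37 = 25
Verification: 3 × 25 = 75 = 2 × 37 + 1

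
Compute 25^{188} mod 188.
149

Using successive squaring:
Binary expansion of 188: 10111100
Powers of 25 mod 188 (each is the square of the previous):
  25^1 ≡ 25 (mod 188)
  25^2 ≡ 25² = 625 ≡ 61 (mod 188)
  25^4 ≡ 61² = 3721 ≡ 149 (mod 188)
  25^8 ≡ 149² = 22201 ≡ 17 (mod 188)
  25^16 ≡ 17² = 289 ≡ 101 (mod 188)
  25^32 ≡ 101² = 10201 ≡ 49 (mod 188)
  25^64 ≡ 49² = 2401 ≡ 145 (mod 188)
  25^128 ≡ 145² = 21025 ≡ 157 (mod 188)
188 = 128 + 32 + 16 + 8 + 4, so 25^188 = 25^128 × 25^32 × 25^16 × 25^8 × 25^4 ≡ 157 × 49 × 101 × 17 × 149 (mod 188)
Multiplying step by step:
  157 × 49 = 7693 ≡ 173 (mod 188)
  173 × 101 = 17473 ≡ 177 (mod 188)
  177 × 17 = 3009 ≡ 1 (mod 188)
  1 × 149 = 149 ≡ 149 (mod 188)
Result: 25^188 ≡ 149 (mod 188)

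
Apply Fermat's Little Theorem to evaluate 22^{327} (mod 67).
40

By Fermat's Little Theorem, a^(p-1) ≡ 1 (mod p) for prime p and gcd(a, p) = 1
Here p = 67, so 22^66 ≡ 1 (mod 67)
We can reduce the exponent: 327 mod 66 = 63
So 22^327 ≡ 22^63 (mod 67)
Computing: 22^63 mod 67 = 40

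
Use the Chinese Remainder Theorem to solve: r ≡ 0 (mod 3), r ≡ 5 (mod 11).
M = 3 × 11 = 33. M₁ = 11, y₁ ≡ 2 (mod 3). M₂ = 3, y₂ ≡ 4 (mod 11). r = 0×11×2 + 5×3×4 ≡ 27 (mod 33)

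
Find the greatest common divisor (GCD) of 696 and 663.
3

Using the Euclidean algorithm:
696 = 1 × 663 + 33
663 = 20 × 33 + 3
33 = 11 × 3 + 0

GCD(696, 663) = 3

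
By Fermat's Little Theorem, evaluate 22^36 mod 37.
By Fermat's Little Theorem, 22^{36} ≡ 1 (mod 37) since 37 is prime and gcd(22, 37) = 1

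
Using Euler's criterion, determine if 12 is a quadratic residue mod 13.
By Euler's criterion: 12^{6} ≡ 1 (mod 13). Since this equals 1, 12 is a QR.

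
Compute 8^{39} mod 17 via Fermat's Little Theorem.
15

By Fermat's Little Theorem, a^(p-1) ≡ 1 (mod p) for prime p and gcd(a, p) = 1
Here p = 17, so 8^16 ≡ 1 (mod 17)
We can reduce the exponent: 39 mod 16 = 7
So 8^39 ≡ 8^7 (mod 17)
Computing: 8^7 mod 17 = 15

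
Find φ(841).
812

Prime factorization: 841 = 29^2
Using the formula φ(n) = n × Π(1 - 1/p) for each prime factor p:
φ(841) = 841 × (1 - 1/29)
φ(841) = 812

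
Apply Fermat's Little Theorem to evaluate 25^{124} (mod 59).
19

By Fermat's Little Theorem, a^(p-1) ≡ 1 (mod p) for prime p and gcd(a, p) = 1
Here p = 59, so 25^58 ≡ 1 (mod 59)
We can reduce the exponent: 124 mod 58 = 8
So 25^124 ≡ 25^8 (mod 59)
Computing: 25^8 mod 59 = 19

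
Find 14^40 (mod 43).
Using repeated squaring. 40 = 32 + 8 (binary 101000). Repeated squaring mod 43: 14^1 ≡ 14; 14^2 ≡ 14² = 196 ≡ 24; 14^4 ≡ 24² = 576 ≡ 17; 14^8 ≡ 17² = 289 ≡ 31; 14^16 ≡ 31² = 961 ≡ 15; 14^32 ≡ 15² = 225 ≡ 10. Multiply: 14^40 = 14^32 × 14^8 ≡ 10 × 31 (mod 43): 10 × 31 = 310 ≡ 9. So 14^40 ≡ 9 (mod 43).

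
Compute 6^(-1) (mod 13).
11

Using Extended Euclidean Algorithm:
gcd(6, 13) = 1
Bezout coefficients: 6 × -2 + 13 × 1 = 1
So 6 × -2 ≡ 1 (mod 13)
The inverse is -2 mod 13 = 11
Verification: 6 × 11 = 66 = 5 × 13 + 1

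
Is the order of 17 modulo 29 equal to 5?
No, the actual order is 4, not 5.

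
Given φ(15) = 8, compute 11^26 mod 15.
By Euler: 11^{8} ≡ 1 (mod 15) since gcd(11, 15) = 1. 26 = 3×8 + 2. So 11^{26} ≡ 11^{2} ≡ 1 (mod 15)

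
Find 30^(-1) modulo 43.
33

Using Extended Euclidean Algorithm:
gcd(30, 43) = 1
Bezout coefficients: 30 × -10 + 43 × 7 = 1
So 30 × -10 ≡ 1 (mod 43)
The inverse is -10 mod 43 = 33
Verification: 30 × 33 = 990 = 23 × 43 + 1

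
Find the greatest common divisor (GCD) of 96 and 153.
3

Using the Euclidean algorithm:
96 = 0 × 153 + 96
153 = 1 × 96 + 57
96 = 1 × 57 + 39
57 = 1 × 39 + 18
39 = 2 × 18 + 3
18 = 6 × 3 + 0

GCD(96, 153) = 3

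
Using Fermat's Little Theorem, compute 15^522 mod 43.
By Fermat: 15^{42} ≡ 1 (mod 43). 522 ≡ 18 (mod 42). So 15^{522} ≡ 15^{18} ≡ 41 (mod 43)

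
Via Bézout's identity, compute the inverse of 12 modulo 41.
Extended GCD: 12(-17) + 41(5) = 1. So 12^(-1) ≡ 24 ≡ 24 (mod 41). Verify: 12 × 24 = 288 ≡ 1 (mod 41)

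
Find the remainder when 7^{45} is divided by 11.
By Fermat: 7^{10} ≡ 1 (mod 11). 45 = 4×10 + 5. So 7^{45} ≡ 7^{5} ≡ 10 (mod 11)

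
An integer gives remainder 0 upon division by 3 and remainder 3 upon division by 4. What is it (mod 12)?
M = 3 × 4 = 12. M₁ = 4, y₁ ≡ 1 (mod 3). M₂ = 3, y₂ ≡ 3 (mod 4). r = 0×4×1 + 3×3×3 ≡ 3 (mod 12). The smallest positive such number is 3.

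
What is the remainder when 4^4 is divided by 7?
4 = 4 (binary 100). Repeated squaring mod 7: 4^1 ≡ 4; 4^2 ≡ 4² = 16 ≡ 2; 4^4 ≡ 2² = 4 ≡ 4. So 4^4 ≡ 4 (mod 7).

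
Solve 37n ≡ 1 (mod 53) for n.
43

Using Extended Euclidean Algorithm:
gcd(37, 53) = 1
Bezout coefficients: 37 × -10 + 53 × 7 = 1
So 37 × -10 ≡ 1 (mod 53)
The inverse is -10 mod 53 = 43
Verification: 37 × 43 = 1591 = 30 × 53 + 1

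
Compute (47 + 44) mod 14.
7

(47 + 44) = 91
91 mod 14 = 7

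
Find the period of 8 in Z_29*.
Powers of 8 mod 29: 8^1≡8, 8^2≡6, 8^3≡19, 8^4≡7, 8^5≡27, 8^6≡13, 8^7≡17, 8^8≡20, 8^9≡15, 8^10≡4, 8^11≡3, 8^12≡24, 8^13≡18, 8^14≡28, 8^15≡21, 8^16≡23, 8^17≡10, 8^18≡22, 8^19≡2, 8^20≡16, 8^21≡12, 8^22≡9, 8^23≡14, 8^24≡25, 8^25≡26, 8^26≡5, 8^27≡11, 8^28≡1. Order = 28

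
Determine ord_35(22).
Powers of 22 mod 35: 22^1≡22, 22^2≡29, 22^3≡8, 22^4≡1. Order = 4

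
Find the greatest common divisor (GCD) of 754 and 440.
2

Using the Euclidean algorithm:
754 = 1 × 440 + 314
440 = 1 × 314 + 126
314 = 2 × 126 + 62
126 = 2 × 62 + 2
62 = 31 × 2 + 0

GCD(754, 440) = 2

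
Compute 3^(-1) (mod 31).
3^(-1) ≡ 21 (mod 31). Verification: 3 × 21 = 63 ≡ 1 (mod 31)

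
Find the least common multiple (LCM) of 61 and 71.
4331

First find GCD(61, 71) using the Euclidean algorithm:
61 = 0 × 71 + 61
71 = 1 × 61 + 10
61 = 6 × 10 + 1
10 = 10 × 1 + 0
GCD(61, 71) = 1

LCM formula: LCM(a, b) = (a × b) / GCD(a, b)
LCM(61, 71) = (61 × 71) / 1
LCM(61, 71) = 4331 / 1
LCM(61, 71) = 4331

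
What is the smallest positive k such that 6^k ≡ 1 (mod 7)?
Powers of 6 mod 7: 6^1≡6, 6^2≡1. Order = 2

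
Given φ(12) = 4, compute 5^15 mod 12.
By Euler: 5^{4} ≡ 1 (mod 12) since gcd(5, 12) = 1. 15 = 3×4 + 3. So 5^{15} ≡ 5^{3} ≡ 5 (mod 12)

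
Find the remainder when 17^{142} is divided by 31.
By Fermat: 17^{30} ≡ 1 (mod 31). 142 = 4×30 + 22. So 17^{142} ≡ 17^{22} ≡ 19 (mod 31)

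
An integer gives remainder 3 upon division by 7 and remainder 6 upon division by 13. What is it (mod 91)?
M = 7 × 13 = 91. M₁ = 13, y₁ ≡ 6 (mod 7). M₂ = 7, y₂ ≡ 2 (mod 13). r = 3×13×6 + 6×7×2 ≡ 45 (mod 91). The smallest positive such number is 45.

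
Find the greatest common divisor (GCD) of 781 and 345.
1

Using the Euclidean algorithm:
781 = 2 × 345 + 91
345 = 3 × 91 + 72
91 = 1 × 72 + 19
72 = 3 × 19 + 15
19 = 1 × 15 + 4
15 = 3 × 4 + 3
4 = 1 × 3 + 1
3 = 3 × 1 + 0

GCD(781, 345) = 1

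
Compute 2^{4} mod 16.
0

Using successive squaring:
Binary expansion of 4: 100
Powers of 2 mod 16 (each is the square of the previous):
  2^1 ≡ 2 (mod 16)
  2^2 ≡ 2² = 4 ≡ 4 (mod 16)
  2^4 ≡ 4² = 16 ≡ 0 (mod 16)
4 is a power of 2, so 2^4 is the last square: ≡ 0 (mod 16)
Result: 2^4 ≡ 0 (mod 16)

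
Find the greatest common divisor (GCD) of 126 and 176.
2

Using the Euclidean algorithm:
126 = 0 × 176 + 126
176 = 1 × 126 + 50
126 = 2 × 50 + 26
50 = 1 × 26 + 24
26 = 1 × 24 + 2
24 = 12 × 2 + 0

GCD(126, 176) = 2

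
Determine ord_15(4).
Powers of 4 mod 15: 4^1≡4, 4^2≡1. Order = 2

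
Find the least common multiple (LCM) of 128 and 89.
11392

First find GCD(128, 89) using the Euclidean algorithm:
128 = 1 × 89 + 39
89 = 2 × 39 + 11
39 = 3 × 11 + 6
11 = 1 × 6 + 5
6 = 1 × 5 + 1
5 = 5 × 1 + 0
GCD(128, 89) = 1

LCM formula: LCM(a, b) = (a × b) / GCD(a, b)
LCM(128, 89) = (128 × 89) / 1
LCM(128, 89) = 11392 / 1
LCM(128, 89) = 11392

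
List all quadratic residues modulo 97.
QRs mod 97: {1, 2, 3, 4, 6, 8, 9, 11, 12, 16, 18, 22, 24, 25, 27, 31, 32, 33, 35, 36, 43, 44, 47, 48, 49, 50, 53, 54, 61, 62, 64, 65, 66, 70, 72, 73, 75, 79, 81, 85, 86, 88, 89, 91, 93, 94, 95, 96}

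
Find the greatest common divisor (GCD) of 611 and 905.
1

Using the Euclidean algorithm:
611 = 0 × 905 + 611
905 = 1 × 611 + 294
611 = 2 × 294 + 23
294 = 12 × 23 + 18
23 = 1 × 18 + 5
18 = 3 × 5 + 3
5 = 1 × 3 + 2
3 = 1 × 2 + 1
2 = 2 × 1 + 0

GCD(611, 905) = 1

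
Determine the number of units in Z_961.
930

Prime factorization: 961 = 31^2
Using the formula φ(n) = n × Π(1 - 1/p) for each prime factor p:
φ(961) = 961 × (1 - 1/31)
φ(961) = 930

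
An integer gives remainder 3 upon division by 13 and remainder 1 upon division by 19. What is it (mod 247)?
M = 13 × 19 = 247. M₁ = 19, y₁ ≡ 11 (mod 13). M₂ = 13, y₂ ≡ 3 (mod 19). x = 3×19×11 + 1×13×3 ≡ 172 (mod 247). The smallest positive such number is 172.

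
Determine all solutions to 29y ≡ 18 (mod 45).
27

Since gcd(29, 45) = 1 divides 18, a solution exists.
Multiply both sides by the inverse of 29 mod 45:
  29^(-1) mod 45 = 14
  x ≡ 14 × 18 ≡ 252 ≡ 27 (mod 45)
Verification: 29 × 27 = 783 = 17 × 45 + 18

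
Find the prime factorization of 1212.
2^2 × 3 × 101

Divide by primes starting from smallest:
1212 ÷ 2 = 606
606 ÷ 2 = 303
303 ÷ 3 = 101
101 ÷ 101 = 1

1212 = 2^2 × 3 × 101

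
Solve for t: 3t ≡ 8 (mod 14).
12

Since gcd(3, 14) = 1 divides 8, a solution exists.
Multiply both sides by the inverse of 3 mod 14:
  3^(-1) mod 14 = 5
  x ≡ 5 × 8 ≡ 40 ≡ 12 (mod 14)
Verification: 3 × 12 = 36 = 2 × 14 + 8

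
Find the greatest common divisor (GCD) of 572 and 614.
2

Using the Euclidean algorithm:
572 = 0 × 614 + 572
614 = 1 × 572 + 42
572 = 13 × 42 + 26
42 = 1 × 26 + 16
26 = 1 × 16 + 10
16 = 1 × 10 + 6
10 = 1 × 6 + 4
6 = 1 × 4 + 2
4 = 2 × 2 + 0

GCD(572, 614) = 2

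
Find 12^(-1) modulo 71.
6

Using Extended Euclidean Algorithm:
gcd(12, 71) = 1
Bezout coefficients: 12 × 6 + 71 × -1 = 1
So 12 × 6 ≡ 1 (mod 71)
The inverse is 6 mod 71 = 6
Verification: 12 × 6 = 72 = 1 × 71 + 1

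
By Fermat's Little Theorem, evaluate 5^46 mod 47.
By Fermat's Little Theorem, 5^{46} ≡ 1 (mod 47) since 47 is prime and gcd(5, 47) = 1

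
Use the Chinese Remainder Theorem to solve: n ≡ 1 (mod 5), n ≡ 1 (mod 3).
1

Using the Chinese Remainder Theorem:
M = product of moduli = 15
For equation 1: M_1 = 3, 3 ≡ 3 (mod 5), inverse of 3 mod 5 is 2 (check: 3 × 2 = 6 ≡ 1 (mod 5))
For equation 2: M_2 = 5, 5 ≡ 2 (mod 3), inverse of 5 mod 3 is 2 (check: 2 × 2 = 4 ≡ 1 (mod 3))
Combine: n ≡ Σ r_i×M_i×(M_i⁻¹ mod m_i) = 1×3×2 + 1×5×2 = 6 + 10 = 16
16 mod 15 = 1
n ≡ 1 (mod 15)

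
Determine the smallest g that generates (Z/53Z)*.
2

A primitive root g modulo p has order p-1 = 52
Prime divisors of 52: [2, 13]
g is a primitive root iff g^(52/q) ≢ 1 (mod 53) for each prime divisor q
Testing small values:
  g = 2: 2^26 ≡ 52, 2^4 ≡ 16 (mod 53) → none is 1, primitive root!
The smallest primitive root is 2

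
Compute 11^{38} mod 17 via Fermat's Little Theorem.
8

By Fermat's Little Theorem, a^(p-1) ≡ 1 (mod p) for prime p and gcd(a, p) = 1
Here p = 17, so 11^16 ≡ 1 (mod 17)
We can reduce the exponent: 38 mod 16 = 6
So 11^38 ≡ 11^6 (mod 17)
Computing: 11^6 mod 17 = 8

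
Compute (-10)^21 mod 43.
Using repeated squaring. (-10) ≡ 33 (mod 43). 21 = 16 + 4 + 1 (binary 10101). Repeated squaring mod 43: 33^1 ≡ 33; 33^2 ≡ 33² = 1089 ≡ 14; 33^4 ≡ 14² = 196 ≡ 24; 33^8 ≡ 24² = 576 ≡ 17; 33^16 ≡ 17² = 289 ≡ 31. Multiply: (-10)^21 ≡ 33^16 × 33^4 × 33^1 ≡ 31 × 24 × 33 (mod 43): 31 × 24 = 744 ≡ 13; 13 × 33 = 429 ≡ 42. So (-10)^21 ≡ 42 (mod 43).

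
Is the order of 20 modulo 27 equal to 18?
Yes, ord_27(20) = 18.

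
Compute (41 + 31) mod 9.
0

(41 + 31) = 72
72 mod 9 = 0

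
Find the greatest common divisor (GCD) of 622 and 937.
1

Using the Euclidean algorithm:
622 = 0 × 937 + 622
937 = 1 × 622 + 315
622 = 1 × 315 + 307
315 = 1 × 307 + 8
307 = 38 × 8 + 3
8 = 2 × 3 + 2
3 = 1 × 2 + 1
2 = 2 × 1 + 0

GCD(622, 937) = 1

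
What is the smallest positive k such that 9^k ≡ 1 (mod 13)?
Powers of 9 mod 13: 9^1≡9, 9^2≡3, 9^3≡1. Order = 3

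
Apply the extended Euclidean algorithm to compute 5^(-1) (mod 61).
Extended GCD: 5(-12) + 61(1) = 1. So 5^(-1) ≡ 49 ≡ 49 (mod 61). Verify: 5 × 49 = 245 ≡ 1 (mod 61)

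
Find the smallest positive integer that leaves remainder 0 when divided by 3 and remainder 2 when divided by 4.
M = 3 × 4 = 12. M₁ = 4, y₁ ≡ 1 (mod 3). M₂ = 3, y₂ ≡ 3 (mod 4). x = 0×4×1 + 2×3×3 ≡ 6 (mod 12). The smallest positive such number is 6.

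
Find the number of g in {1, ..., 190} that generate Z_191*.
Number of primitive roots mod 191 = φ(190) = 72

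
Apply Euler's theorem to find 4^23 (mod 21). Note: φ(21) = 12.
By Euler: 4^{12} ≡ 1 (mod 21) since gcd(4, 21) = 1. 23 = 1×12 + 11. So 4^{23} ≡ 4^{11} ≡ 16 (mod 21)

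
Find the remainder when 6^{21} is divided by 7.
By Fermat: 6^{6} ≡ 1 (mod 7). 21 = 3×6 + 3. So 6^{21} ≡ 6^{3} ≡ 6 (mod 7)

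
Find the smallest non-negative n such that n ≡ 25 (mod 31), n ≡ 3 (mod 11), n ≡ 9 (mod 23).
1389

Using the Chinese Remainder Theorem:
M = product of moduli = 7843
For equation 1: M_1 = 253, 253 ≡ 5 (mod 31), inverse of 253 mod 31 is 25 (check: 5 × 25 = 125 ≡ 1 (mod 31))
For equation 2: M_2 = 713, 713 ≡ 9 (mod 11), inverse of 713 mod 11 is 5 (check: 9 × 5 = 45 ≡ 1 (mod 11))
For equation 3: M_3 = 341, 341 ≡ 19 (mod 23), inverse of 341 mod 23 is 17 (check: 19 × 17 = 323 ≡ 1 (mod 23))
Combine: n ≡ Σ r_i×M_i×(M_i⁻¹ mod m_i) = 25×253×25 + 3×713×5 + 9×341×17 = 158125 + 10695 + 52173 = 220993
220993 mod 7843 = 1389
n ≡ 1389 (mod 7843)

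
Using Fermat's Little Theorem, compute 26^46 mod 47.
By Fermat's Little Theorem, 26^{46} ≡ 1 (mod 47) since 47 is prime and gcd(26, 47) = 1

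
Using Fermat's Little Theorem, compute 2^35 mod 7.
By Fermat: 2^{6} ≡ 1 (mod 7). 35 = 5×6 + 5. So 2^{35} ≡ 2^{5} ≡ 4 (mod 7)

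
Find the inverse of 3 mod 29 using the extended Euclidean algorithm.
Extended GCD: 3(10) + 29(-1) = 1. So 3^(-1) ≡ 10 ≡ 10 (mod 29). Verify: 3 × 10 = 30 ≡ 1 (mod 29)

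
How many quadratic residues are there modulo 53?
For prime 53, there are (p-1)/2 = (53-1)/2 = 26 quadratic residues (excluding 0).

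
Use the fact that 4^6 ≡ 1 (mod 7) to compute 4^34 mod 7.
By Fermat: 4^{6} ≡ 1 (mod 7). 34 = 5×6 + 4. So 4^{34} ≡ 4^{4} ≡ 4 (mod 7)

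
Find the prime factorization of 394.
2 × 197

Divide by primes starting from smallest:
394 ÷ 2 = 197
197 ÷ 197 = 1

394 = 2 × 197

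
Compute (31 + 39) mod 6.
4

(31 + 39) = 70
70 mod 6 = 4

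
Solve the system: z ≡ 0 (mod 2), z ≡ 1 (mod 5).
M = 2 × 5 = 10. M₁ = 5, y₁ ≡ 1 (mod 2). M₂ = 2, y₂ ≡ 3 (mod 5). z = 0×5×1 + 1×2×3 ≡ 6 (mod 10)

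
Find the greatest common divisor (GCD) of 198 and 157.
1

Using the Euclidean algorithm:
198 = 1 × 157 + 41
157 = 3 × 41 + 34
41 = 1 × 34 + 7
34 = 4 × 7 + 6
7 = 1 × 6 + 1
6 = 6 × 1 + 0

GCD(198, 157) = 1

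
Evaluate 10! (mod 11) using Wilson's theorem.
By Wilson's theorem, (10)! ≡ -1 ≡ 10 (mod 11)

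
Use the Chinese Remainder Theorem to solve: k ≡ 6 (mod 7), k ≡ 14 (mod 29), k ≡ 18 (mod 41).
797

Using the Chinese Remainder Theorem:
M = product of moduli = 8323
For equation 1: M_1 = 1189, 1189 ≡ 6 (mod 7), inverse of 1189 mod 7 is 6 (check: 6 × 6 = 36 ≡ 1 (mod 7))
For equation 2: M_2 = 287, 287 ≡ 26 (mod 29), inverse of 287 mod 29 is 19 (check: 26 × 19 = 494 ≡ 1 (mod 29))
For equation 3: M_3 = 203, 203 ≡ 39 (mod 41), inverse of 203 mod 41 is 20 (check: 39 × 20 = 780 ≡ 1 (mod 41))
Combine: k ≡ Σ r_i×M_i×(M_i⁻¹ mod m_i) = 6×1189×6 + 14×287×19 + 18×203×20 = 42804 + 76342 + 73080 = 192226
192226 mod 8323 = 797
k ≡ 797 (mod 8323)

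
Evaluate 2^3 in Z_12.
3 = 2 + 1 (binary 11). Repeated squaring mod 12: 2^1 ≡ 2; 2^2 ≡ 2² = 4 ≡ 4. Multiply: 2^3 = 2^2 × 2^1 ≡ 4 × 2 (mod 12): 4 × 2 = 8 ≡ 8. So 2^3 ≡ 8 (mod 12).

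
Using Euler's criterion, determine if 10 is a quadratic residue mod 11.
By Euler's criterion: 10^{5} ≡ 10 (mod 11). Since this equals -1 (≡ 10), 10 is not a QR.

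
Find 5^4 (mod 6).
4 = 4 (binary 100). Repeated squaring mod 6: 5^1 ≡ 5; 5^2 ≡ 5² = 25 ≡ 1; 5^4 ≡ 1² = 1 ≡ 1. So 5^4 ≡ 1 (mod 6).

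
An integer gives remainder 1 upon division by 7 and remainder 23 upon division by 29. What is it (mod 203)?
M = 7 × 29 = 203. M₁ = 29, y₁ ≡ 1 (mod 7). M₂ = 7, y₂ ≡ 25 (mod 29). z = 1×29×1 + 23×7×25 ≡ 197 (mod 203). The smallest positive such number is 197.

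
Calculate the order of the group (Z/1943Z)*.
1848

Prime factorization: 1943 = 29 × 67
Using the formula φ(n) = n × Π(1 - 1/p) for each prime factor p:
φ(1943) = 1943 × (1 - 1/29) × (1 - 1/67)
φ(1943) = 1848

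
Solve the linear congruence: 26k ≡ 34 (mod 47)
23

Since gcd(26, 47) = 1 divides 34, a solution exists.
Multiply both sides by the inverse of 26 mod 47:
  26^(-1) mod 47 = 38
  x ≡ 38 × 34 ≡ 1292 ≡ 23 (mod 47)
Verification: 26 × 23 = 598 = 12 × 47 + 34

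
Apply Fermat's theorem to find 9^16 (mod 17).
By Fermat's Little Theorem, 9^{16} ≡ 1 (mod 17) since 17 is prime and gcd(9, 17) = 1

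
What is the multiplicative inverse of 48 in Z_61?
14

Using Extended Euclidean Algorithm:
gcd(48, 61) = 1
Bezout coefficients: 48 × 14 + 61 × -11 = 1
So 48 × 14 ≡ 1 (mod 61)
The inverse is 14 mod 61 = 14
Verification: 48 × 14 = 672 = 11 × 61 + 1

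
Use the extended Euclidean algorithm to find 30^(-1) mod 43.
Extended GCD: 30(-10) + 43(7) = 1. So 30^(-1) ≡ 33 ≡ 33 (mod 43). Verify: 30 × 33 = 990 ≡ 1 (mod 43)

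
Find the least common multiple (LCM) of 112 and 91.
1456

First find GCD(112, 91) using the Euclidean algorithm:
112 = 1 × 91 + 21
91 = 4 × 21 + 7
21 = 3 × 7 + 0
GCD(112, 91) = 7

LCM formula: LCM(a, b) = (a × b) / GCD(a, b)
LCM(112, 91) = (112 × 91) / 7
LCM(112, 91) = 10192 / 7
LCM(112, 91) = 1456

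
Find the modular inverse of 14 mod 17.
14^(-1) ≡ 11 (mod 17). Verification: 14 × 11 = 154 ≡ 1 (mod 17)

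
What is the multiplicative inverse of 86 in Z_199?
86^(-1) ≡ 81 (mod 199). Verification: 86 × 81 = 6966 ≡ 1 (mod 199)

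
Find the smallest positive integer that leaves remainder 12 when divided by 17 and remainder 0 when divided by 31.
M = 17 × 31 = 527. M₁ = 31, y₁ ≡ 11 (mod 17). M₂ = 17, y₂ ≡ 11 (mod 31). k = 12×31×11 + 0×17×11 ≡ 403 (mod 527). The smallest positive such number is 403.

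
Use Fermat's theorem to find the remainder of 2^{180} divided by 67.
62

By Fermat's Little Theorem, a^(p-1) ≡ 1 (mod p) for prime p and gcd(a, p) = 1
Here p = 67, so 2^66 ≡ 1 (mod 67)
We can reduce the exponent: 180 mod 66 = 48
So 2^180 ≡ 2^48 (mod 67)
Computing: 2^48 mod 67 = 62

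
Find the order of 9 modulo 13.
Powers of 9 mod 13: 9^1≡9, 9^2≡3, 9^3≡1. Order = 3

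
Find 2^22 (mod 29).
Using repeated squaring. 22 = 16 + 4 + 2 (binary 10110). Repeated squaring mod 29: 2^1 ≡ 2; 2^2 ≡ 2² = 4 ≡ 4; 2^4 ≡ 4² = 16 ≡ 16; 2^8 ≡ 16² = 256 ≡ 24; 2^16 ≡ 24² = 576 ≡ 25. Multiply: 2^22 = 2^16 × 2^4 × 2^2 ≡ 25 × 16 × 4 (mod 29): 25 × 16 = 400 ≡ 23; 23 × 4 = 92 ≡ 5. So 2^22 ≡ 5 (mod 29).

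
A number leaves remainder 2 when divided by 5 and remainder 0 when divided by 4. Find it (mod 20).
M = 5 × 4 = 20. M₁ = 4, y₁ ≡ 4 (mod 5). M₂ = 5, y₂ ≡ 1 (mod 4). x = 2×4×4 + 0×5×1 ≡ 12 (mod 20)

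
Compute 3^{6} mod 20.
9

Using successive squaring:
Binary expansion of 6: 110
Powers of 3 mod 20 (each is the square of the previous):
  3^1 ≡ 3 (mod 20)
  3^2 ≡ 3² = 9 ≡ 9 (mod 20)
  3^4 ≡ 9² = 81 ≡ 1 (mod 20)
6 = 4 + 2, so 3^6 = 3^4 × 3^2 ≡ 1 × 9 (mod 20)
Multiplying step by step:
  1 × 9 = 9 ≡ 9 (mod 20)
Result: 3^6 ≡ 9 (mod 20)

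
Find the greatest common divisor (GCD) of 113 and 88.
1

Using the Euclidean algorithm:
113 = 1 × 88 + 25
88 = 3 × 25 + 13
25 = 1 × 13 + 12
13 = 1 × 12 + 1
12 = 12 × 1 + 0

GCD(113, 88) = 1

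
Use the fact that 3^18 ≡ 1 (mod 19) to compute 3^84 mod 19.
By Fermat: 3^{18} ≡ 1 (mod 19). 84 = 4×18 + 12. So 3^{84} ≡ 3^{12} ≡ 11 (mod 19)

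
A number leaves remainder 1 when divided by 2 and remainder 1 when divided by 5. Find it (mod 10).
M = 2 × 5 = 10. M₁ = 5, y₁ ≡ 1 (mod 2). M₂ = 2, y₂ ≡ 3 (mod 5). x = 1×5×1 + 1×2×3 ≡ 1 (mod 10)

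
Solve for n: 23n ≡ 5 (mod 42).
13

Since gcd(23, 42) = 1 divides 5, a solution exists.
Multiply both sides by the inverse of 23 mod 42:
  23^(-1) mod 42 = 11
  x ≡ 11 × 5 ≡ 55 ≡ 13 (mod 42)
Verification: 23 × 13 = 299 = 7 × 42 + 5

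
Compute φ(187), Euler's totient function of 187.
160

Prime factorization: 187 = 11 × 17
Using the formula φ(n) = n × Π(1 - 1/p) for each prime factor p:
φ(187) = 187 × (1 - 1/11) × (1 - 1/17)
φ(187) = 160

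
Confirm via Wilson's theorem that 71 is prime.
(70)! mod 71 = 70. Since this equals -1 (mod 71), Wilson confirms 71 is prime.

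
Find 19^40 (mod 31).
Using Fermat: 19^{30} ≡ 1 (mod 31). 40 ≡ 10 (mod 30). So 19^{40} ≡ 19^{10} ≡ 25 (mod 31)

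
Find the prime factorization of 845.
5 × 13^2

Divide by primes starting from smallest:
845 ÷ 5 = 169
169 ÷ 13 = 13
13 ÷ 13 = 1

845 = 5 × 13^2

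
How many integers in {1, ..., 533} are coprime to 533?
480

Prime factorization: 533 = 13 × 41
Using the formula φ(n) = n × Π(1 - 1/p) for each prime factor p:
φ(533) = 533 × (1 - 1/13) × (1 - 1/41)
φ(533) = 480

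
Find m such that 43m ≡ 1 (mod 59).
43^(-1) ≡ 11 (mod 59). Verification: 43 × 11 = 473 ≡ 1 (mod 59)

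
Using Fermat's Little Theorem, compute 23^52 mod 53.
By Fermat's Little Theorem, 23^{52} ≡ 1 (mod 53) since 53 is prime and gcd(23, 53) = 1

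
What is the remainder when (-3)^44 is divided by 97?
Using repeated squaring. (-3) ≡ 94 (mod 97). 44 = 32 + 8 + 4 (binary 101100). Repeated squaring mod 97: 94^1 ≡ 94; 94^2 ≡ 94² = 8836 ≡ 9; 94^4 ≡ 9² = 81 ≡ 81; 94^8 ≡ 81² = 6561 ≡ 62; 94^16 ≡ 62² = 3844 ≡ 61; 94^32 ≡ 61² = 3721 ≡ 35. Multiply: (-3)^44 ≡ 94^32 × 94^8 × 94^4 ≡ 35 × 62 × 81 (mod 97): 35 × 62 = 2170 ≡ 36; 36 × 81 = 2916 ≡ 6. So (-3)^44 ≡ 6 (mod 97).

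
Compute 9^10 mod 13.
10 = 8 + 2 (binary 1010). Repeated squaring mod 13: 9^1 ≡ 9; 9^2 ≡ 9² = 81 ≡ 3; 9^4 ≡ 3² = 9 ≡ 9; 9^8 ≡ 9² = 81 ≡ 3. Multiply: 9^10 = 9^8 × 9^2 ≡ 3 × 3 (mod 13): 3 × 3 = 9 ≡ 9. So 9^10 ≡ 9 (mod 13).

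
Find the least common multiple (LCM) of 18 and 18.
18

First find GCD(18, 18) using the Euclidean algorithm:
18 = 1 × 18 + 0
GCD(18, 18) = 18

LCM formula: LCM(a, b) = (a × b) / GCD(a, b)
LCM(18, 18) = (18 × 18) / 18
LCM(18, 18) = 324 / 18
LCM(18, 18) = 18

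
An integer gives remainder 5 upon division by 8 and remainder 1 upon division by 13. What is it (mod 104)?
M = 8 × 13 = 104. M₁ = 13, y₁ ≡ 5 (mod 8). M₂ = 8, y₂ ≡ 5 (mod 13). m = 5×13×5 + 1×8×5 ≡ 53 (mod 104). The smallest positive such number is 53.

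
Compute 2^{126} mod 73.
1

Using successive squaring:
Binary expansion of 126: 1111110
Powers of 2 mod 73 (each is the square of the previous):
  2^1 ≡ 2 (mod 73)
  2^2 ≡ 2² = 4 ≡ 4 (mod 73)
  2^4 ≡ 4² = 16 ≡ 16 (mod 73)
  2^8 ≡ 16² = 256 ≡ 37 (mod 73)
  2^16 ≡ 37² = 1369 ≡ 55 (mod 73)
  2^32 ≡ 55² = 3025 ≡ 32 (mod 73)
  2^64 ≡ 32² = 1024 ≡ 2 (mod 73)
126 = 64 + 32 + 16 + 8 + 4 + 2, so 2^126 = 2^64 × 2^32 × 2^16 × 2^8 × 2^4 × 2^2 ≡ 2 × 32 × 55 × 37 × 16 × 4 (mod 73)
Multiplying step by step:
  2 × 32 = 64 ≡ 64 (mod 73)
  64 × 55 = 3520 ≡ 16 (mod 73)
  16 × 37 = 592 ≡ 8 (mod 73)
  8 × 16 = 128 ≡ 55 (mod 73)
  55 × 4 = 220 ≡ 1 (mod 73)
Result: 2^126 ≡ 1 (mod 73)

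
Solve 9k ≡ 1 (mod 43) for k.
24

Using Extended Euclidean Algorithm:
gcd(9, 43) = 1
Bezout coefficients: 9 × -19 + 43 × 4 = 1
So 9 × -19 ≡ 1 (mod 43)
The inverse is -19 mod 43 = 24
Verification: 9 × 24 = 216 = 5 × 43 + 1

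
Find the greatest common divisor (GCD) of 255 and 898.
1

Using the Euclidean algorithm:
255 = 0 × 898 + 255
898 = 3 × 255 + 133
255 = 1 × 133 + 122
133 = 1 × 122 + 11
122 = 11 × 11 + 1
11 = 11 × 1 + 0

GCD(255, 898) = 1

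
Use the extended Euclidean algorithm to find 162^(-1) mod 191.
Extended GCD: 162(79) + 191(-67) = 1. So 162^(-1) ≡ 79 ≡ 79 (mod 191). Verify: 162 × 79 = 12798 ≡ 1 (mod 191)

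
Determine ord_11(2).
Powers of 2 mod 11: 2^1≡2, 2^2≡4, 2^3≡8, 2^4≡5, 2^5≡10, 2^6≡9, 2^7≡7, 2^8≡3, 2^9≡6, 2^10≡1. Order = 10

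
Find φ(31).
30

Prime factorization: 31 = 31
Using the formula φ(n) = n × Π(1 - 1/p) for each prime factor p:
φ(31) = 31 × (1 - 1/31)
φ(31) = 30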